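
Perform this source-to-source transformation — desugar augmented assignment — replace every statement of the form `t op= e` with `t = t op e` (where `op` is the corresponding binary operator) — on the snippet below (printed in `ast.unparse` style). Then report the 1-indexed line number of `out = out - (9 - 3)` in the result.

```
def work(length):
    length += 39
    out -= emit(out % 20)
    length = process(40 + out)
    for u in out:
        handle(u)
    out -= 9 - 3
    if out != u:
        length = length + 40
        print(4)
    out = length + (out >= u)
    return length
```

7

Transformed code:
def work(length):
    length = length + 39
    out = out - emit(out % 20)
    length = process(40 + out)
    for u in out:
        handle(u)
    out = out - (9 - 3)
    if out != u:
        length = length + 40
        print(4)
    out = length + (out >= u)
    return length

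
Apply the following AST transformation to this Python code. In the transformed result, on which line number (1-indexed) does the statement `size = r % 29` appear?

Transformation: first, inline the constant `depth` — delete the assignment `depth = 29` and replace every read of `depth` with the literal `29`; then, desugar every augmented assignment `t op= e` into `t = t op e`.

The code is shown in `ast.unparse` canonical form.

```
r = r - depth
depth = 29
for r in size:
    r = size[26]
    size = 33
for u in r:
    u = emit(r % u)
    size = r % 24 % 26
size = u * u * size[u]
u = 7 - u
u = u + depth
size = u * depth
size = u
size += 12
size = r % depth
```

Transformed code:
r = r - 29
for r in size:
    r = size[26]
    size = 33
for u in r:
    u = emit(r % u)
    size = r % 24 % 26
size = u * u * size[u]
u = 7 - u
u = u + 29
size = u * 29
size = u
size = size + 12
size = r % 29

14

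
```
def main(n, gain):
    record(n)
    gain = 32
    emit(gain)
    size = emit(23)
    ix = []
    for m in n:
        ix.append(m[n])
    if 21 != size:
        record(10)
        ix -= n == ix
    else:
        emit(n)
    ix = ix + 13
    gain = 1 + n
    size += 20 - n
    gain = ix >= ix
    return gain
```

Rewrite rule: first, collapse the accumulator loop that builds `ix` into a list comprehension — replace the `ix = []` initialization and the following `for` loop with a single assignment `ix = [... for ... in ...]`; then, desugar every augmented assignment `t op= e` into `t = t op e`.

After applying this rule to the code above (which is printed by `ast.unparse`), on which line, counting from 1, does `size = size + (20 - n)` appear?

Transformed code:
def main(n, gain):
    record(n)
    gain = 32
    emit(gain)
    size = emit(23)
    ix = [m[n] for m in n]
    if 21 != size:
        record(10)
        ix = ix - (n == ix)
    else:
        emit(n)
    ix = ix + 13
    gain = 1 + n
    size = size + (20 - n)
    gain = ix >= ix
    return gain

14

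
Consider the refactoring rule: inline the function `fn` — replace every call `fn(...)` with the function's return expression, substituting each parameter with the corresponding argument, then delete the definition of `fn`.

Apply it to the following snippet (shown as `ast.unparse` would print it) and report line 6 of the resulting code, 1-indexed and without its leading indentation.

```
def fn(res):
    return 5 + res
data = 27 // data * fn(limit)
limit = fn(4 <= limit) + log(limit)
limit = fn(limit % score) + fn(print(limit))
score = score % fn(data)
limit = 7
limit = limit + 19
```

limit = limit + 19

Transformed code:
data = 27 // data * (5 + limit)
limit = 5 + (4 <= limit) + log(limit)
limit = 5 + limit % score + (5 + print(limit))
score = score % (5 + data)
limit = 7
limit = limit + 19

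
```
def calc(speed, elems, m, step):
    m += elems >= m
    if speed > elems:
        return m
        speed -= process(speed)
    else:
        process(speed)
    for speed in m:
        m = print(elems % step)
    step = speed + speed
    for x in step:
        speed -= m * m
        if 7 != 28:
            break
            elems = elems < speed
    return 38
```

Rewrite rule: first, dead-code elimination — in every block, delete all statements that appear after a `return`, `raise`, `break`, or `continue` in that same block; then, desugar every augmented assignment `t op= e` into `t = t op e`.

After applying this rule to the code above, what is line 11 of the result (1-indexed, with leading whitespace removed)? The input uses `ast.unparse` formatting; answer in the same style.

speed = speed - m * m

Transformed code:
def calc(speed, elems, m, step):
    m = m + (elems >= m)
    if speed > elems:
        return m
    else:
        process(speed)
    for speed in m:
        m = print(elems % step)
    step = speed + speed
    for x in step:
        speed = speed - m * m
        if 7 != 28:
            break
    return 38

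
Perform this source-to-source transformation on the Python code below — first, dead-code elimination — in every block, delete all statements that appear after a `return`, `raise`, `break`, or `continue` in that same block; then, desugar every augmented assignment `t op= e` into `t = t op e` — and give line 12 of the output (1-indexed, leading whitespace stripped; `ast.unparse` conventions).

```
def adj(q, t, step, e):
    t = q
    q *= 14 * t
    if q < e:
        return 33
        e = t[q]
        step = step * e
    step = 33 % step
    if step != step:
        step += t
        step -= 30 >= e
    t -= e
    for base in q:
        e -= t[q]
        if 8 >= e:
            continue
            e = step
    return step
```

e = e - t[q]

Transformed code:
def adj(q, t, step, e):
    t = q
    q = q * (14 * t)
    if q < e:
        return 33
    step = 33 % step
    if step != step:
        step = step + t
        step = step - (30 >= e)
    t = t - e
    for base in q:
        e = e - t[q]
        if 8 >= e:
            continue
    return step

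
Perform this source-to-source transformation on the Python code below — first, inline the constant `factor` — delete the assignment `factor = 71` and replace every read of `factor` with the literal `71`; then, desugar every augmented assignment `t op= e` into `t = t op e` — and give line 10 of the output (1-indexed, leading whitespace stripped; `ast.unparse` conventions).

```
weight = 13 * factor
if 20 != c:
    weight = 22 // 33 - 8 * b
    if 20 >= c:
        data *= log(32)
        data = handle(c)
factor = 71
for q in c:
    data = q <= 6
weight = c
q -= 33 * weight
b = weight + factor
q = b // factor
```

q = q - 33 * weight

Transformed code:
weight = 13 * 71
if 20 != c:
    weight = 22 // 33 - 8 * b
    if 20 >= c:
        data = data * log(32)
        data = handle(c)
for q in c:
    data = q <= 6
weight = c
q = q - 33 * weight
b = weight + 71
q = b // 71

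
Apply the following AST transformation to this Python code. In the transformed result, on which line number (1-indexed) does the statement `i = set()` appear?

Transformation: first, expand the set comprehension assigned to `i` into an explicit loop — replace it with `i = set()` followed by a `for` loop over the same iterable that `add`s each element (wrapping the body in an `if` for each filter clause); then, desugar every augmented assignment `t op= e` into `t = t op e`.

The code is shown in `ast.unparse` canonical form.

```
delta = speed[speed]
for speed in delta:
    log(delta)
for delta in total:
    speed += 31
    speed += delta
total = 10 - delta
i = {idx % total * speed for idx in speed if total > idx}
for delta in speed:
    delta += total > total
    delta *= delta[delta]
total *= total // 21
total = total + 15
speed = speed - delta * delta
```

Transformed code:
delta = speed[speed]
for speed in delta:
    log(delta)
for delta in total:
    speed = speed + 31
    speed = speed + delta
total = 10 - delta
i = set()
for idx in speed:
    if total > idx:
        i.add(idx % total * speed)
for delta in speed:
    delta = delta + (total > total)
    delta = delta * delta[delta]
total = total * (total // 21)
total = total + 15
speed = speed - delta * delta

8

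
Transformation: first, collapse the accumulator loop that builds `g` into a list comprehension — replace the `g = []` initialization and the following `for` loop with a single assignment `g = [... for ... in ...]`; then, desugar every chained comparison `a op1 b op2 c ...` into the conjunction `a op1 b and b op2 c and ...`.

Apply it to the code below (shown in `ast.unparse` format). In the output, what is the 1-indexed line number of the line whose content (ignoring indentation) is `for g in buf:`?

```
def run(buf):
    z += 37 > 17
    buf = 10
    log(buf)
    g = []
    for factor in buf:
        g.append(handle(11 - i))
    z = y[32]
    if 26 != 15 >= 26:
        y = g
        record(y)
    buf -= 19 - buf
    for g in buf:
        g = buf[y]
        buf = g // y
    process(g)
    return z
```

11

Transformed code:
def run(buf):
    z += 37 > 17
    buf = 10
    log(buf)
    g = [handle(11 - i) for factor in buf]
    z = y[32]
    if 26 != 15 and 15 >= 26:
        y = g
        record(y)
    buf -= 19 - buf
    for g in buf:
        g = buf[y]
        buf = g // y
    process(g)
    return z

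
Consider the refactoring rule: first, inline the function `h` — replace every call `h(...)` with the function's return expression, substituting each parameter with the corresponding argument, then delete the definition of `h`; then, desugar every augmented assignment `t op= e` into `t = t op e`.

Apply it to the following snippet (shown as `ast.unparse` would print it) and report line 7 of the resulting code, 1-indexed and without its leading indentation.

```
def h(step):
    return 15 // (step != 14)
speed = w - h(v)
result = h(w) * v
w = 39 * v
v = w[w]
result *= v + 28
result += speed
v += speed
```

v = v + speed

Transformed code:
speed = w - 15 // (v != 14)
result = 15 // (w != 14) * v
w = 39 * v
v = w[w]
result = result * (v + 28)
result = result + speed
v = v + speed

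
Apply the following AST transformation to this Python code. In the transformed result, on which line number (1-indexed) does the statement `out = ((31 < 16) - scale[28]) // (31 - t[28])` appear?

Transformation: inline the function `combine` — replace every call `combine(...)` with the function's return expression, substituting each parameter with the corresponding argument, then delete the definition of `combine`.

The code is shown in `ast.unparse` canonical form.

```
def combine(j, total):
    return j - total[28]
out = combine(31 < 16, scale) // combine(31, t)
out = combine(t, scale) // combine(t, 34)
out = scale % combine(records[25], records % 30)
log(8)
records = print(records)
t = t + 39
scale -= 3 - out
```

1

Transformed code:
out = ((31 < 16) - scale[28]) // (31 - t[28])
out = (t - scale[28]) // (t - 34[28])
out = scale % (records[25] - (records % 30)[28])
log(8)
records = print(records)
t = t + 39
scale -= 3 - out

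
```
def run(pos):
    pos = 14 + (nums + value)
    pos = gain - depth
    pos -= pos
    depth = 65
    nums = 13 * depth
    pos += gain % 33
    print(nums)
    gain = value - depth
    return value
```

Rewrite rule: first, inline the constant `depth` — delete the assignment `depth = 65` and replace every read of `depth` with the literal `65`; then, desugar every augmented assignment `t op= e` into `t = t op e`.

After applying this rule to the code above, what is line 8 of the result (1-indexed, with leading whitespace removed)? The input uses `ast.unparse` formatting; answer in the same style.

gain = value - 65

Transformed code:
def run(pos):
    pos = 14 + (nums + value)
    pos = gain - 65
    pos = pos - pos
    nums = 13 * 65
    pos = pos + gain % 33
    print(nums)
    gain = value - 65
    return value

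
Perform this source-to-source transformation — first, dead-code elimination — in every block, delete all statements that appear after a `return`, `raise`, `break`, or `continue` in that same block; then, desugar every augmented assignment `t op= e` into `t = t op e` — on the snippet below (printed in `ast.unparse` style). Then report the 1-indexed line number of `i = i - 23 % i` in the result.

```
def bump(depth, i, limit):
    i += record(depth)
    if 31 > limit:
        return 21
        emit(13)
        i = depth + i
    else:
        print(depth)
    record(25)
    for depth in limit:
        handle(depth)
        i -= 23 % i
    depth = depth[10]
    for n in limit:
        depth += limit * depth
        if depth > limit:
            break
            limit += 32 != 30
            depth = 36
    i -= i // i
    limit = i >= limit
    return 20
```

10

Transformed code:
def bump(depth, i, limit):
    i = i + record(depth)
    if 31 > limit:
        return 21
    else:
        print(depth)
    record(25)
    for depth in limit:
        handle(depth)
        i = i - 23 % i
    depth = depth[10]
    for n in limit:
        depth = depth + limit * depth
        if depth > limit:
            break
    i = i - i // i
    limit = i >= limit
    return 20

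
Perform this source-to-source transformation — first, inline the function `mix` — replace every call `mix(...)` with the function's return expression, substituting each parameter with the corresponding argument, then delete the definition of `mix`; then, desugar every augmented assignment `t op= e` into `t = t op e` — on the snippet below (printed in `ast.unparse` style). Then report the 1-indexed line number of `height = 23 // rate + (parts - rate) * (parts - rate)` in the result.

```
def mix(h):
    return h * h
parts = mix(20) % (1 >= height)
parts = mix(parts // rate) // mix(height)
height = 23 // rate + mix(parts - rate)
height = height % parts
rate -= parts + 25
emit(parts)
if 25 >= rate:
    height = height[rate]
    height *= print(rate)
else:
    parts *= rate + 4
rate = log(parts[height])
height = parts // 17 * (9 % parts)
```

Transformed code:
parts = 20 * 20 % (1 >= height)
parts = parts // rate * (parts // rate) // (height * height)
height = 23 // rate + (parts - rate) * (parts - rate)
height = height % parts
rate = rate - (parts + 25)
emit(parts)
if 25 >= rate:
    height = height[rate]
    height = height * print(rate)
else:
    parts = parts * (rate + 4)
rate = log(parts[height])
height = parts // 17 * (9 % parts)

3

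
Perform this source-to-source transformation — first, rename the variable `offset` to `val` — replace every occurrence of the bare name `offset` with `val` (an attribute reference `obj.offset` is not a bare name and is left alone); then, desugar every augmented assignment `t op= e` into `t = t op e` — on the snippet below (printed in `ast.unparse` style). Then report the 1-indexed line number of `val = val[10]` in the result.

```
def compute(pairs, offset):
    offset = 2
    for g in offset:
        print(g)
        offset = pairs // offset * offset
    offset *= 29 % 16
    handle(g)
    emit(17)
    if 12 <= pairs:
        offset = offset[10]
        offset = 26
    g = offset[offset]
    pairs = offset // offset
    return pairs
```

Transformed code:
def compute(pairs, val):
    val = 2
    for g in val:
        print(g)
        val = pairs // val * val
    val = val * (29 % 16)
    handle(g)
    emit(17)
    if 12 <= pairs:
        val = val[10]
        val = 26
    g = val[val]
    pairs = val // val
    return pairs

10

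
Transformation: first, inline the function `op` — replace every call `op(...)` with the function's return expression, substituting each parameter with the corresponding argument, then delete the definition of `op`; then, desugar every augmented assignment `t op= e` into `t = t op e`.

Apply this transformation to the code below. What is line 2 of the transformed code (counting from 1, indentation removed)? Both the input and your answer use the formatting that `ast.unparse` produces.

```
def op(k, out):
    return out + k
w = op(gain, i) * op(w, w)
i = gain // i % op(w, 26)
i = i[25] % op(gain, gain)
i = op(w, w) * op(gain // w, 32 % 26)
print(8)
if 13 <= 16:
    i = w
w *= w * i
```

i = gain // i % (26 + w)

Transformed code:
w = (i + gain) * (w + w)
i = gain // i % (26 + w)
i = i[25] % (gain + gain)
i = (w + w) * (32 % 26 + gain // w)
print(8)
if 13 <= 16:
    i = w
w = w * (w * i)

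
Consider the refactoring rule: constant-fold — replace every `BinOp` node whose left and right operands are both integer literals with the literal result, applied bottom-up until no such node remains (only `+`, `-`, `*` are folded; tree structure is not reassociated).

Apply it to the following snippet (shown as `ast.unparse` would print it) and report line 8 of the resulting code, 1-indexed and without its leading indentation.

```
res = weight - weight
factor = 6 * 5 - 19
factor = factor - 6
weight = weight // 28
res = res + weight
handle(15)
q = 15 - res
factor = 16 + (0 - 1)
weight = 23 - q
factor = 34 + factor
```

factor = 15

Transformed code:
res = weight - weight
factor = 11
factor = factor - 6
weight = weight // 28
res = res + weight
handle(15)
q = 15 - res
factor = 15
weight = 23 - q
factor = 34 + factor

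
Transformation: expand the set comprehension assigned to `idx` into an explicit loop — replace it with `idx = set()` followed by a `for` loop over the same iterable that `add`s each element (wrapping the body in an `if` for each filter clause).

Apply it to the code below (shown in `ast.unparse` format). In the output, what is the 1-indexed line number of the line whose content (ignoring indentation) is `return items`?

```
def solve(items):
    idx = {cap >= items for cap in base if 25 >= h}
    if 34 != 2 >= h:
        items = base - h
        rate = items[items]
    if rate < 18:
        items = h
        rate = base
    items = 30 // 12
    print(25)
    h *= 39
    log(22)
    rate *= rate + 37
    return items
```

Transformed code:
def solve(items):
    idx = set()
    for cap in base:
        if 25 >= h:
            idx.add(cap >= items)
    if 34 != 2 >= h:
        items = base - h
        rate = items[items]
    if rate < 18:
        items = h
        rate = base
    items = 30 // 12
    print(25)
    h *= 39
    log(22)
    rate *= rate + 37
    return items

17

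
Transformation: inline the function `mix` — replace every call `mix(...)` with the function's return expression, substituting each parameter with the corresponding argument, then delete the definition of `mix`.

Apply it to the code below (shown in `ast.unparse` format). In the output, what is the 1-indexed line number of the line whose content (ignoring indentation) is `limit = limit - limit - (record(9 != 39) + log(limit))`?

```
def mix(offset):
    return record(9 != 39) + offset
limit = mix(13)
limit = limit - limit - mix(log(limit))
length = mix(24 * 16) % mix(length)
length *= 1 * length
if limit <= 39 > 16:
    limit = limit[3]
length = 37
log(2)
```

2

Transformed code:
limit = record(9 != 39) + 13
limit = limit - limit - (record(9 != 39) + log(limit))
length = (record(9 != 39) + 24 * 16) % (record(9 != 39) + length)
length *= 1 * length
if limit <= 39 > 16:
    limit = limit[3]
length = 37
log(2)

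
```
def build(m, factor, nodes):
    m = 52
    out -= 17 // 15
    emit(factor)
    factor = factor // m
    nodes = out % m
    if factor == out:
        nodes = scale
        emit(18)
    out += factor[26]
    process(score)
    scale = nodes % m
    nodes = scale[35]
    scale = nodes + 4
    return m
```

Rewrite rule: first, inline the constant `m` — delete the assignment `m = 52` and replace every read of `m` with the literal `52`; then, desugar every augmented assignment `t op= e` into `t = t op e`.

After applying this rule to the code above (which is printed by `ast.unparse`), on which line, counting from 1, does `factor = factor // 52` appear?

Transformed code:
def build(m, factor, nodes):
    out = out - 17 // 15
    emit(factor)
    factor = factor // 52
    nodes = out % 52
    if factor == out:
        nodes = scale
        emit(18)
    out = out + factor[26]
    process(score)
    scale = nodes % 52
    nodes = scale[35]
    scale = nodes + 4
    return 52

4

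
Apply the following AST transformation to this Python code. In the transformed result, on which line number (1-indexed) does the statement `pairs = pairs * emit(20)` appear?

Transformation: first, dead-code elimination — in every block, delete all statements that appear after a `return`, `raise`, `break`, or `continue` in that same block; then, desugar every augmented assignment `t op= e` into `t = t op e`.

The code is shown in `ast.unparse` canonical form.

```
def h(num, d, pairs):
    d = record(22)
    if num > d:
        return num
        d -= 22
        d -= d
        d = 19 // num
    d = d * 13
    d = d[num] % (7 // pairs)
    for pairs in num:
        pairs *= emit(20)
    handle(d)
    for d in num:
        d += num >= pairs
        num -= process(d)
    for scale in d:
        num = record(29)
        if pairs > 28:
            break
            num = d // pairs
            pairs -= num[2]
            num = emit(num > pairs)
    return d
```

8

Transformed code:
def h(num, d, pairs):
    d = record(22)
    if num > d:
        return num
    d = d * 13
    d = d[num] % (7 // pairs)
    for pairs in num:
        pairs = pairs * emit(20)
    handle(d)
    for d in num:
        d = d + (num >= pairs)
        num = num - process(d)
    for scale in d:
        num = record(29)
        if pairs > 28:
            break
    return d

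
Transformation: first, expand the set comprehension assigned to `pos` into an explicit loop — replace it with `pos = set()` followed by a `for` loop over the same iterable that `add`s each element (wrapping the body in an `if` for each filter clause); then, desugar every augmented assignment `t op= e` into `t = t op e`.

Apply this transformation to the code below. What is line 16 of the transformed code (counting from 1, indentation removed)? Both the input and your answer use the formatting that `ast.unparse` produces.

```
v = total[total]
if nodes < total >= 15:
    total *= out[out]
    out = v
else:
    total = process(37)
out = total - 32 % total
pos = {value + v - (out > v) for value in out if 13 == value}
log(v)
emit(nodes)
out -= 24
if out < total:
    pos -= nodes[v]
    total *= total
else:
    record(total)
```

pos = pos - nodes[v]

Transformed code:
v = total[total]
if nodes < total >= 15:
    total = total * out[out]
    out = v
else:
    total = process(37)
out = total - 32 % total
pos = set()
for value in out:
    if 13 == value:
        pos.add(value + v - (out > v))
log(v)
emit(nodes)
out = out - 24
if out < total:
    pos = pos - nodes[v]
    total = total * total
else:
    record(total)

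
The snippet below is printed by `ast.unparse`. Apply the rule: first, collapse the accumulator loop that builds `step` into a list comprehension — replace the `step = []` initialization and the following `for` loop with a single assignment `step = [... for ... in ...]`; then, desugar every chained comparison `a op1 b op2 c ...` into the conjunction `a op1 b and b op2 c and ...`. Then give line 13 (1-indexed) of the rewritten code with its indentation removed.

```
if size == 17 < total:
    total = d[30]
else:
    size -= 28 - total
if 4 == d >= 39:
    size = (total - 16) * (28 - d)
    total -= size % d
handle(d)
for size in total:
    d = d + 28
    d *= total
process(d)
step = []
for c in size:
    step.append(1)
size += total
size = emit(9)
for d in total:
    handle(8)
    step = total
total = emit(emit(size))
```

Transformed code:
if size == 17 and 17 < total:
    total = d[30]
else:
    size -= 28 - total
if 4 == d and d >= 39:
    size = (total - 16) * (28 - d)
    total -= size % d
handle(d)
for size in total:
    d = d + 28
    d *= total
process(d)
step = [1 for c in size]
size += total
size = emit(9)
for d in total:
    handle(8)
    step = total
total = emit(emit(size))

step = [1 for c in size]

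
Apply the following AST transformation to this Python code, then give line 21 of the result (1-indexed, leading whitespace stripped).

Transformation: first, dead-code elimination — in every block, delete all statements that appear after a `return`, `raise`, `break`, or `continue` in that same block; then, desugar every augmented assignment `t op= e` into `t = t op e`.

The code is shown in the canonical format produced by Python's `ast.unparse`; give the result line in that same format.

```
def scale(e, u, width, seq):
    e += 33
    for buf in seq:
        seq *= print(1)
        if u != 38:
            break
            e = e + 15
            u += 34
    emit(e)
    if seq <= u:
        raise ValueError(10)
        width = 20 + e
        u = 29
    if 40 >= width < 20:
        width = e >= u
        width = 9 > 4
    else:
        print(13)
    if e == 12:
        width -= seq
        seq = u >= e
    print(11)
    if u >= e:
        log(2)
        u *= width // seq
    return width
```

Transformed code:
def scale(e, u, width, seq):
    e = e + 33
    for buf in seq:
        seq = seq * print(1)
        if u != 38:
            break
    emit(e)
    if seq <= u:
        raise ValueError(10)
    if 40 >= width < 20:
        width = e >= u
        width = 9 > 4
    else:
        print(13)
    if e == 12:
        width = width - seq
        seq = u >= e
    print(11)
    if u >= e:
        log(2)
        u = u * (width // seq)
    return width

u = u * (width // seq)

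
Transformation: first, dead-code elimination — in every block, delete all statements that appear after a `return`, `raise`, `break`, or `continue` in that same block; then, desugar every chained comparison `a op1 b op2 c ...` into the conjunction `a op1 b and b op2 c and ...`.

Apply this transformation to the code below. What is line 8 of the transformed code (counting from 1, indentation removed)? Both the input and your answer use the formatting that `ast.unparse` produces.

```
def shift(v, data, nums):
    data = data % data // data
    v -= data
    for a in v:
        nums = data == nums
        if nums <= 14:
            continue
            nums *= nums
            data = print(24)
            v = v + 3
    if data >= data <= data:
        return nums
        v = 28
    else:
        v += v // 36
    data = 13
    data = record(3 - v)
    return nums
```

if data >= data and data <= data:

Transformed code:
def shift(v, data, nums):
    data = data % data // data
    v -= data
    for a in v:
        nums = data == nums
        if nums <= 14:
            continue
    if data >= data and data <= data:
        return nums
    else:
        v += v // 36
    data = 13
    data = record(3 - v)
    return nums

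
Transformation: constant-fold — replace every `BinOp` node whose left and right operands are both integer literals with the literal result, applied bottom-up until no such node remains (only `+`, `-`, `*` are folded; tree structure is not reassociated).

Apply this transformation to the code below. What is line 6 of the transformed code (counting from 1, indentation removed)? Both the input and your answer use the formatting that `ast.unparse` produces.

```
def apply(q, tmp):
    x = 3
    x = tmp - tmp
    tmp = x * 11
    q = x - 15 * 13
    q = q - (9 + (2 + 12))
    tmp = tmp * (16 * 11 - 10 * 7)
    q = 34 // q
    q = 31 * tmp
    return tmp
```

Transformed code:
def apply(q, tmp):
    x = 3
    x = tmp - tmp
    tmp = x * 11
    q = x - 195
    q = q - 23
    tmp = tmp * 106
    q = 34 // q
    q = 31 * tmp
    return tmp

q = q - 23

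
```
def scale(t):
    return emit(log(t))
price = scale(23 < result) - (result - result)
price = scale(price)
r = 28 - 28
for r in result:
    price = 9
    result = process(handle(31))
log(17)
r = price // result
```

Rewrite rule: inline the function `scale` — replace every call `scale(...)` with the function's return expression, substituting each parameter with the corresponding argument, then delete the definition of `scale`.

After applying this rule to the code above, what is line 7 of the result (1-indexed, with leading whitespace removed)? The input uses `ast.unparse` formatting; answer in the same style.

Transformed code:
price = emit(log(23 < result)) - (result - result)
price = emit(log(price))
r = 28 - 28
for r in result:
    price = 9
    result = process(handle(31))
log(17)
r = price // result

log(17)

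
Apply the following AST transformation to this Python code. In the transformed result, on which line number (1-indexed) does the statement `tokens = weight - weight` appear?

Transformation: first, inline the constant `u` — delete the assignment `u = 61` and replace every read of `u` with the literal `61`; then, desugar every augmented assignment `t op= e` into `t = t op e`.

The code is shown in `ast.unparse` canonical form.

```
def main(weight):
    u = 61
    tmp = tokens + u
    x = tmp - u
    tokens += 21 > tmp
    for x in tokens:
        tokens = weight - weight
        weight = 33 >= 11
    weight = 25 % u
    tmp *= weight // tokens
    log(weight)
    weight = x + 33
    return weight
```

6

Transformed code:
def main(weight):
    tmp = tokens + 61
    x = tmp - 61
    tokens = tokens + (21 > tmp)
    for x in tokens:
        tokens = weight - weight
        weight = 33 >= 11
    weight = 25 % 61
    tmp = tmp * (weight // tokens)
    log(weight)
    weight = x + 33
    return weight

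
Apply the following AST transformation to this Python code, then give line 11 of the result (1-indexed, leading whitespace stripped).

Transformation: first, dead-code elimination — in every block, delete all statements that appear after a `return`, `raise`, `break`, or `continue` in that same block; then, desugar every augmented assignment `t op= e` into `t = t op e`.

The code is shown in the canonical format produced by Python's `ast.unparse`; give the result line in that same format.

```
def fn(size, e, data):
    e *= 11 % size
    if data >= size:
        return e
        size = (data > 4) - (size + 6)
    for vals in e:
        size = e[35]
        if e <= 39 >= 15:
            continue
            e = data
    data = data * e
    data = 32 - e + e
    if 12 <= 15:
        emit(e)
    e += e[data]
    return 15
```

if 12 <= 15:

Transformed code:
def fn(size, e, data):
    e = e * (11 % size)
    if data >= size:
        return e
    for vals in e:
        size = e[35]
        if e <= 39 >= 15:
            continue
    data = data * e
    data = 32 - e + e
    if 12 <= 15:
        emit(e)
    e = e + e[data]
    return 15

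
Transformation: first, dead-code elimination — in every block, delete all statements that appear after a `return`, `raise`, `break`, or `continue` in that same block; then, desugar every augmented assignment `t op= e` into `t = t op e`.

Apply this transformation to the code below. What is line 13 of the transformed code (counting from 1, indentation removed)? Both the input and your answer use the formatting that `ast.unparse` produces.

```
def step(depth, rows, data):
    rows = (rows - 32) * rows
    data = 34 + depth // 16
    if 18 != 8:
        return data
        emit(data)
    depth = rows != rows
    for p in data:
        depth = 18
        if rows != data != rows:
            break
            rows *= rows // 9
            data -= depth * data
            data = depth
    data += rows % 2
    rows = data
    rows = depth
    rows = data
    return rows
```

Transformed code:
def step(depth, rows, data):
    rows = (rows - 32) * rows
    data = 34 + depth // 16
    if 18 != 8:
        return data
    depth = rows != rows
    for p in data:
        depth = 18
        if rows != data != rows:
            break
    data = data + rows % 2
    rows = data
    rows = depth
    rows = data
    return rows

rows = depth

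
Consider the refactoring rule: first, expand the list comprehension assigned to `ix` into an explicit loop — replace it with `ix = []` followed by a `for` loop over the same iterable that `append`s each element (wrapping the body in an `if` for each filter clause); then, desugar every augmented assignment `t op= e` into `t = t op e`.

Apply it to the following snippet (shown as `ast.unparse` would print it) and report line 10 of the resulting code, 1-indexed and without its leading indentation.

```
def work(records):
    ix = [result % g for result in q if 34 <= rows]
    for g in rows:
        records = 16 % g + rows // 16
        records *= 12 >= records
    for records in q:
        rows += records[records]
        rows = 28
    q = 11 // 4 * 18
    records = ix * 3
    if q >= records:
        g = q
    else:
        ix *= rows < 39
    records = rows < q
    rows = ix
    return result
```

rows = rows + records[records]

Transformed code:
def work(records):
    ix = []
    for result in q:
        if 34 <= rows:
            ix.append(result % g)
    for g in rows:
        records = 16 % g + rows // 16
        records = records * (12 >= records)
    for records in q:
        rows = rows + records[records]
        rows = 28
    q = 11 // 4 * 18
    records = ix * 3
    if q >= records:
        g = q
    else:
        ix = ix * (rows < 39)
    records = rows < q
    rows = ix
    return result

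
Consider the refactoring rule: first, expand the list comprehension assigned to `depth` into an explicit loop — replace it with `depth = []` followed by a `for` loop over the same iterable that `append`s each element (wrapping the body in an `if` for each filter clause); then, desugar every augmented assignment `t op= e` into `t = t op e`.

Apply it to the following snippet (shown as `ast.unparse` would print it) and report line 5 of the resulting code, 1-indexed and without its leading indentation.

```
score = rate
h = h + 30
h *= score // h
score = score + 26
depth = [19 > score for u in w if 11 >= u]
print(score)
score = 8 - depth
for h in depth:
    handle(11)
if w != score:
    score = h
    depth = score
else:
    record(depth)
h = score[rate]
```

depth = []

Transformed code:
score = rate
h = h + 30
h = h * (score // h)
score = score + 26
depth = []
for u in w:
    if 11 >= u:
        depth.append(19 > score)
print(score)
score = 8 - depth
for h in depth:
    handle(11)
if w != score:
    score = h
    depth = score
else:
    record(depth)
h = score[rate]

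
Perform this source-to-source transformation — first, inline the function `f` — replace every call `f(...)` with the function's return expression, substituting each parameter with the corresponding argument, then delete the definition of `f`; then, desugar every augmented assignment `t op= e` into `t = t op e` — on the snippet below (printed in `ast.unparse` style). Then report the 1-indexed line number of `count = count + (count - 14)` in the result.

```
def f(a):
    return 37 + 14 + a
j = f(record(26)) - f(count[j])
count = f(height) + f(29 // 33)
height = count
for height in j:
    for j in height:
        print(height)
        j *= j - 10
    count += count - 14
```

8

Transformed code:
j = 37 + 14 + record(26) - (37 + 14 + count[j])
count = 37 + 14 + height + (37 + 14 + 29 // 33)
height = count
for height in j:
    for j in height:
        print(height)
        j = j * (j - 10)
    count = count + (count - 14)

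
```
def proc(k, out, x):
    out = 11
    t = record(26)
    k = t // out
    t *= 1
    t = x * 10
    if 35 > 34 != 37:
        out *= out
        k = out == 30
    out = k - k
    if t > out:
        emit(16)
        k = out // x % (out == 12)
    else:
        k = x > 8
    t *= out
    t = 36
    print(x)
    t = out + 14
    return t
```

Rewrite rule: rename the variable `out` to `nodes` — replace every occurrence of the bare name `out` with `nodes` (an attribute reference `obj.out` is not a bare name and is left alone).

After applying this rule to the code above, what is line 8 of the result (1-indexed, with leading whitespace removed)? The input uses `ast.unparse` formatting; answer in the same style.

nodes *= nodes

Transformed code:
def proc(k, nodes, x):
    nodes = 11
    t = record(26)
    k = t // nodes
    t *= 1
    t = x * 10
    if 35 > 34 != 37:
        nodes *= nodes
        k = nodes == 30
    nodes = k - k
    if t > nodes:
        emit(16)
        k = nodes // x % (nodes == 12)
    else:
        k = x > 8
    t *= nodes
    t = 36
    print(x)
    t = nodes + 14
    return t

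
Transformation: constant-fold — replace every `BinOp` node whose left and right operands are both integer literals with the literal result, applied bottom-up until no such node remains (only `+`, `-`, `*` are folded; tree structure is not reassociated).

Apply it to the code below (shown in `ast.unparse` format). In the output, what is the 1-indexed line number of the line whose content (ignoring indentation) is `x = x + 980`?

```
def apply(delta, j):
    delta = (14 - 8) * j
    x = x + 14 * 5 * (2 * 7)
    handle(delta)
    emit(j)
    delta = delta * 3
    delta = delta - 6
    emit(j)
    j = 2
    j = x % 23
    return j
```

3

Transformed code:
def apply(delta, j):
    delta = 6 * j
    x = x + 980
    handle(delta)
    emit(j)
    delta = delta * 3
    delta = delta - 6
    emit(j)
    j = 2
    j = x % 23
    return j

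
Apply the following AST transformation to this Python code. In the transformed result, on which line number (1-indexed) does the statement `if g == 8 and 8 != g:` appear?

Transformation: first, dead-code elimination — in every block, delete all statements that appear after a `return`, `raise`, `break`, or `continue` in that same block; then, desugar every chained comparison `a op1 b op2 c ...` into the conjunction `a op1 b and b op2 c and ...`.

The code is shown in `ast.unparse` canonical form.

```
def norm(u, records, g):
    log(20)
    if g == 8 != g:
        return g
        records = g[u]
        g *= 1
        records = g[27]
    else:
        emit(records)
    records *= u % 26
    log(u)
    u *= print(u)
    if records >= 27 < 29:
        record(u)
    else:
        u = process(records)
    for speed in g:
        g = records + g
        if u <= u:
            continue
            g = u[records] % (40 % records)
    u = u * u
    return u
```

Transformed code:
def norm(u, records, g):
    log(20)
    if g == 8 and 8 != g:
        return g
    else:
        emit(records)
    records *= u % 26
    log(u)
    u *= print(u)
    if records >= 27 and 27 < 29:
        record(u)
    else:
        u = process(records)
    for speed in g:
        g = records + g
        if u <= u:
            continue
    u = u * u
    return u

3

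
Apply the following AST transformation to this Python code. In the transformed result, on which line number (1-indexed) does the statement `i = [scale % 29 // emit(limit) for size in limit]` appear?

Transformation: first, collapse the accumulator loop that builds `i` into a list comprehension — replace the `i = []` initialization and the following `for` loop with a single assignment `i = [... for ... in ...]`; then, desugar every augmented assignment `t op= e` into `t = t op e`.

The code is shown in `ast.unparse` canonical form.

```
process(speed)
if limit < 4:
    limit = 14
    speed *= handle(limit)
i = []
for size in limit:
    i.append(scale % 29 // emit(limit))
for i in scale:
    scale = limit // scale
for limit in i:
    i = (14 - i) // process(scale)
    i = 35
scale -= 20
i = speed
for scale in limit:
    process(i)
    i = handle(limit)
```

5

Transformed code:
process(speed)
if limit < 4:
    limit = 14
    speed = speed * handle(limit)
i = [scale % 29 // emit(limit) for size in limit]
for i in scale:
    scale = limit // scale
for limit in i:
    i = (14 - i) // process(scale)
    i = 35
scale = scale - 20
i = speed
for scale in limit:
    process(i)
    i = handle(limit)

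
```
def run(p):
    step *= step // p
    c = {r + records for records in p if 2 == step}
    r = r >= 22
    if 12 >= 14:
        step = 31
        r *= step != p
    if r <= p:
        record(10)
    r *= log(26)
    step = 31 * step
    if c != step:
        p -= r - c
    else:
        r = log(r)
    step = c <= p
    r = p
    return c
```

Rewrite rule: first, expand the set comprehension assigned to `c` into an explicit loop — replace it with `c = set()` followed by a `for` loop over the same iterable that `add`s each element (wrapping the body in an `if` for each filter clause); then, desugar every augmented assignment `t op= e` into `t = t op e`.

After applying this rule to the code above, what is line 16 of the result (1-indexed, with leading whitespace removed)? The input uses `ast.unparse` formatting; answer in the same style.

Transformed code:
def run(p):
    step = step * (step // p)
    c = set()
    for records in p:
        if 2 == step:
            c.add(r + records)
    r = r >= 22
    if 12 >= 14:
        step = 31
        r = r * (step != p)
    if r <= p:
        record(10)
    r = r * log(26)
    step = 31 * step
    if c != step:
        p = p - (r - c)
    else:
        r = log(r)
    step = c <= p
    r = p
    return c

p = p - (r - c)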